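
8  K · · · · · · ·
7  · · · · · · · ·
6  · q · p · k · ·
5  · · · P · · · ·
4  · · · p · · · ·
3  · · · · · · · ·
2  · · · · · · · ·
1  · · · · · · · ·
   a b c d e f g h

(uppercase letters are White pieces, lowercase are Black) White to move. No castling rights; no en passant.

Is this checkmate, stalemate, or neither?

White to move; white king on a8.
In check: no.
King squares — a7: attacked by Qb6; b7: attacked by Qb6; b8: attacked by Qb6.
Legal moves for White: none.
Not in check and no legal moves → stalemate.

stalemate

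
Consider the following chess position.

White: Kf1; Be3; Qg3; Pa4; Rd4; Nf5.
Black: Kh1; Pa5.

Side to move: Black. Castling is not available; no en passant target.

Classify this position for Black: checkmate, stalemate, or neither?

Black to move; black king on h1.
In check: no.
King squares — g1: attacked by Kf1; g2: attacked by Kf1; h2: attacked by Qg3.
Legal moves for Black: none.
Not in check and no legal moves → stalemate.

stalemate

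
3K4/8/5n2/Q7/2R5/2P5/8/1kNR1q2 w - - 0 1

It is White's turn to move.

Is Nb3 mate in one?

After Nb3: black king on b1; in check: yes, from the white rook on d1.
Black has 3 legal replies: Kc2, Kb2, Qxd1+.
In check but a legal move exists → not checkmate.

no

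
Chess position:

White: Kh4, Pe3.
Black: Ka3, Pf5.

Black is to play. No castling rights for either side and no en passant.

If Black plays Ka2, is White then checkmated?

After Ka2: white king on h4; in check: no.
White is not in check, so this cannot be checkmate.

no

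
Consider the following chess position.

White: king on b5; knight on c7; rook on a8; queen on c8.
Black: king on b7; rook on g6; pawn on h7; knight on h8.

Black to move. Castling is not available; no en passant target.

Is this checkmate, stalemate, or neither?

Black to move; black king on b7.
In check: yes, from the white queen on c8.
King squares — a6: attacked by Kb5; b6: attacked by Kb5; c6: attacked by Kb5; a7: attacked by Ra8; c7: attacked by Qc8; a8: attacked by Nc7; b8: attacked by Ra8; c8: attacked by Ra8.
Legal moves for Black: none.
In check with no legal moves → checkmate.

checkmate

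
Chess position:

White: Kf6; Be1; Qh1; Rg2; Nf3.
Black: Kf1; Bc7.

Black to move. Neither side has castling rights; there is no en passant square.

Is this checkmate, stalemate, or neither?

checkmate

Black to move; black king on f1.
In check: yes, from the white queen on h1.
King squares — e1: attacked by Qh1; g1: attacked by Qh1; e2: attacked by Rg2; f2: attacked by Be1; g2: attacked by Qh1.
Legal moves for Black: none.
In check with no legal moves → checkmate.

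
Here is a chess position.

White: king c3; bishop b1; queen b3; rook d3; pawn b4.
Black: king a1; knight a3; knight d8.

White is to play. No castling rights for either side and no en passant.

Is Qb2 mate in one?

After Qb2: black king on a1; in check: yes, from the white queen on b2.
King squares — b1: attacked by Qb2; a2: attacked by Bb1; b2: attacked by Kc3.
Black has no legal moves → checkmate.

yes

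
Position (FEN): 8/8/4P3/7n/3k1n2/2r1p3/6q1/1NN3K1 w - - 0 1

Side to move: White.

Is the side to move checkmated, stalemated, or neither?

checkmate

White to move; white king on g1.
In check: yes, from the black queen on g2.
King squares — f1: attacked by Qg2; h1: attacked by Qg2; f2: attacked by Qg2; g2: attacked by Nf4; h2: attacked by Qg2.
Legal moves for White: none.
In check with no legal moves → checkmate.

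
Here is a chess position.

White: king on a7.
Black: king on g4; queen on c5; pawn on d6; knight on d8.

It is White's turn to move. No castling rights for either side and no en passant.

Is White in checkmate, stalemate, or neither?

neither

White to move; white king on a7.
In check: yes, from the black queen on c5.
Legal moves for White: Kb8, Ka8, Ka6.
White is in check but has 3 legal moves → neither.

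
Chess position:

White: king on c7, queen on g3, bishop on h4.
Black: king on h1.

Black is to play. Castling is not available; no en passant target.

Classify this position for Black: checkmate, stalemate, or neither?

Black to move; black king on h1.
In check: no.
King squares — g1: attacked by Qg3; g2: attacked by Qg3; h2: attacked by Qg3.
Legal moves for Black: none.
Not in check and no legal moves → stalemate.

stalemate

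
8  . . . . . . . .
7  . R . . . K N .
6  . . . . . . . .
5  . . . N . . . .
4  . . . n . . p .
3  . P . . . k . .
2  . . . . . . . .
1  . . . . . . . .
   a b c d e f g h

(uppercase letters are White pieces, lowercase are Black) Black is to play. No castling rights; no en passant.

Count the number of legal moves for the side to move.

13

Black to move; king on f3.
In check: no.
Legal moves: Ne6, Nc6, Nf5, Nb5, Nxb3, Ne2, Nc2, Ke4, Kg3, Kg2, Kf2, Ke2, g3.
Count: 13.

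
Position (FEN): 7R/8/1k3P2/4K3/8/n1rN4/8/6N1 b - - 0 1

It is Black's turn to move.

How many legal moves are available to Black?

Black to move; king on b6.
In check: no.
Legal moves: Kc7, Kb7, Ka7, Kc6, Ka6, Kb5, Ka5, Rc8, Rc7, Rc6, Rc5+, Rc4, Rxd3, Rb3, Rc2, Rc1, Nb5, Nc4+, Nc2, Nb1.
Count: 20.

20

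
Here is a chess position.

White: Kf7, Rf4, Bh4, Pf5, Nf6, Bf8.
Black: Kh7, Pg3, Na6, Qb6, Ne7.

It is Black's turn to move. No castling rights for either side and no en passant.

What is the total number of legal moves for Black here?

Black to move; king on h7.
In check: yes, from the white knight on f6.
Legal moves: Kh8, Qxf6+.
Count: 2.

2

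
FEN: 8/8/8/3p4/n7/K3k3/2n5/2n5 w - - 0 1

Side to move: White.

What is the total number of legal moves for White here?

White to move; king on a3.
In check: yes, from the black knight on c2.
Legal moves: Kxa4.
Count: 1.

1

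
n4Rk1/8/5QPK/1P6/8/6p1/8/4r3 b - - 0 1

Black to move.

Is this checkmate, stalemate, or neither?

checkmate

Black to move; black king on g8.
In check: yes, from the white rook on f8.
King squares — f7: attacked by Qf6; g7: attacked by Qf6; h7: attacked by Pg6; f8: attacked by Qf6; h8: attacked by Qf6.
Legal moves for Black: none.
In check with no legal moves → checkmate.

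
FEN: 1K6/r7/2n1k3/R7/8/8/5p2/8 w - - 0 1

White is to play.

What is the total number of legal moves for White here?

White to move; king on b8.
In check: yes, from the black knight on c6.
Legal moves: Kc8.
Count: 1.

1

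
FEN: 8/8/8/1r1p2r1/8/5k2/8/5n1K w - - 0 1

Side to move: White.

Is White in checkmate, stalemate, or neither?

stalemate

White to move; white king on h1.
In check: no.
King squares — g1: attacked by Rg5; g2: attacked by Kf3; h2: attacked by Nf1.
Legal moves for White: none.
Not in check and no legal moves → stalemate.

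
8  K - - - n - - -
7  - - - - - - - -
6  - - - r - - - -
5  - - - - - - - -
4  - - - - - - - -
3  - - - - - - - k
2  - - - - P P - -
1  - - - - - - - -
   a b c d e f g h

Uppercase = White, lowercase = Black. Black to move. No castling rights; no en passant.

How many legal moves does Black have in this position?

Black to move; king on h3.
In check: no.
Legal moves: Ng7, Nc7+, Nf6, Rd8+, Rd7, Rh6, Rg6, Rf6, Re6, Rc6, Rb6, Ra6+, Rd5, Rd4, Rd3, Rd2, Rd1, Kh4, Kg4, Kh2, Kg2.
Count: 21.

21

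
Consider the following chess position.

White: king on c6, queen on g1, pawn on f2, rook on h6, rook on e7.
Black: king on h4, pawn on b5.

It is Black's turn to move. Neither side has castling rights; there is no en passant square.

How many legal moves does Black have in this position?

0

Black to move; king on h4.
In check: yes, from the white rook on h6.
Legal moves: none.
Count: 0.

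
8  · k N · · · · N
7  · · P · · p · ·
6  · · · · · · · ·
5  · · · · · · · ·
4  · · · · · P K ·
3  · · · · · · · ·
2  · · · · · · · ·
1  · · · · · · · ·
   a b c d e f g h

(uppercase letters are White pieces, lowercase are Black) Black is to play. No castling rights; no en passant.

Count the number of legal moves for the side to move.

Black to move; king on b8.
In check: yes, from the white pawn on c7.
Legal moves: Kxc8, Ka8, Kxc7, Kb7.
Count: 4.

4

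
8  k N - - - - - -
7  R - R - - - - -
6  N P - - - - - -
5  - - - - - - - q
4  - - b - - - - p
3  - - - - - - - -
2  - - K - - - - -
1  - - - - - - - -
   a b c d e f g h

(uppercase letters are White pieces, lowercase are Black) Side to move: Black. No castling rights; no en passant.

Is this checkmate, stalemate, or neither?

Black to move; black king on a8.
In check: yes, from the white rook on a7.
King squares — a7: attacked by Pb6; b7: attacked by Ra7; b8: attacked by Na6.
Legal moves for Black: none.
In check with no legal moves → checkmate.

checkmate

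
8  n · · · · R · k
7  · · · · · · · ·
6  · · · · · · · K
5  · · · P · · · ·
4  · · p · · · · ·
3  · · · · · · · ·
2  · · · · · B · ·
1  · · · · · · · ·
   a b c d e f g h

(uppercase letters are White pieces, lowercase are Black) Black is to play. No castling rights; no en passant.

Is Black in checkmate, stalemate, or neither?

Black to move; black king on h8.
In check: yes, from the white rook on f8.
King squares — g7: attacked by Kh6; h7: attacked by Kh6; g8: attacked by Rf8.
Legal moves for Black: none.
In check with no legal moves → checkmate.

checkmate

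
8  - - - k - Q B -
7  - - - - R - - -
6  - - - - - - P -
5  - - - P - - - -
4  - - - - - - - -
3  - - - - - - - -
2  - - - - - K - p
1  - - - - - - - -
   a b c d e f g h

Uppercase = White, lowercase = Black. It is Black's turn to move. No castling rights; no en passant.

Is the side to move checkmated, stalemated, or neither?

Black to move; black king on d8.
In check: yes, from the white queen on f8.
King squares — c7: attacked by Re7; d7: attacked by Re7; e7: attacked by Qf8; c8: attacked by Qf8; e8: attacked by Re7.
Legal moves for Black: none.
In check with no legal moves → checkmate.

checkmate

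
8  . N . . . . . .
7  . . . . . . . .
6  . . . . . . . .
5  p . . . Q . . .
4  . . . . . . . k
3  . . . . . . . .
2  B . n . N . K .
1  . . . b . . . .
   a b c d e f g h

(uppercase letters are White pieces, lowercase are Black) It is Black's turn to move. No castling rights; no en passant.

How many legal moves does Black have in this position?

Black to move; king on h4.
In check: no.
Legal moves: Kg4, Nd4, Nb4, Ne3+, Na3, Ne1+, Na1, Bxe2, a4.
Count: 9.

9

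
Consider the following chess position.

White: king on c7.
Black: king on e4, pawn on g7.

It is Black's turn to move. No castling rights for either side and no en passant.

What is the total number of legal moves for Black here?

10

Black to move; king on e4.
In check: no.
Legal moves: Kf5, Ke5, Kd5, Kf4, Kd4, Kf3, Ke3, Kd3, g6, g5.
Count: 10.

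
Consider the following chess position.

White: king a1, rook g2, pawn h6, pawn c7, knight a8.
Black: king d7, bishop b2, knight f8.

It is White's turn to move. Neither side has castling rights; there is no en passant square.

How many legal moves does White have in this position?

White to move; king on a1.
In check: yes, from the black bishop on b2.
Legal moves: Kxb2, Ka2, Kb1, Rxb2.
Count: 4.

4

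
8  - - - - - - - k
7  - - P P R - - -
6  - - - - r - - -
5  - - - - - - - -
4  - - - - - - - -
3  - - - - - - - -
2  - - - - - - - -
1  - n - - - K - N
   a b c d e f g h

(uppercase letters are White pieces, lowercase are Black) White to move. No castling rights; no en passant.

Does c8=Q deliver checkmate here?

yes

After c8=Q: black king on h8; in check: yes, from the white queen on c8.
King squares — g7: attacked by Re7; h7: attacked by Re7; g8: attacked by Qc8.
Black has no legal moves → checkmate.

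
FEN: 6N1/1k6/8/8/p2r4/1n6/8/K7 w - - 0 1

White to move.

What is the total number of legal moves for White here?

White to move; king on a1.
In check: yes, from the black knight on b3.
Legal moves: Kb2, Ka2, Kb1.
Count: 3.

3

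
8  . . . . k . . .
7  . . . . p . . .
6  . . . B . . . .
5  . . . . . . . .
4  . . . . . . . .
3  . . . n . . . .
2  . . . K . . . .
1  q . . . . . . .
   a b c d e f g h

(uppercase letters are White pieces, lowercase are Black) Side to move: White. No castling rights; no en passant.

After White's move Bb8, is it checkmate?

no

After Bb8: black king on e8; in check: no.
Black is not in check, so this cannot be checkmate.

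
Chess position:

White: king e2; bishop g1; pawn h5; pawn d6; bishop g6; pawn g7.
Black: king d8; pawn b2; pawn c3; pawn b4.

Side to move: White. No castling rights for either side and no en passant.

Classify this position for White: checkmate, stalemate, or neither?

White to move; white king on e2.
In check: no.
Legal moves for White include: Be8, Bh7, Bf7, Bf5, Be4, Bd3, Bc2, Bb1, Kf3, Ke3, Kd3, Kf2, Kf1, Ke1, Kd1, Ba7, Bb6+, Bc5, ... (list truncated; more exist).
White has legal moves and is not in check → neither.

neither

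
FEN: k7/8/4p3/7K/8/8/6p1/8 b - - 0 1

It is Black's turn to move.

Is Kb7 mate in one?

After Kb7: white king on h5; in check: no.
White is not in check, so this cannot be checkmate.

no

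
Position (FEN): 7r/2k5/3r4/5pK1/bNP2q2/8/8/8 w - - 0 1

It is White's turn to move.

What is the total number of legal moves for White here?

White to move; king on g5.
In check: yes, from the black queen on f4.
Legal moves: Kxf4.
Count: 1.

1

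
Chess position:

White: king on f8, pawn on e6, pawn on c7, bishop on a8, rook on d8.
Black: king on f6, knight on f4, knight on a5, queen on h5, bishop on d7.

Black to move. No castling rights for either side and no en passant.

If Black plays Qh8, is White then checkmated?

After Qh8: white king on f8; in check: yes, from the black queen on h8.
King squares — e7: attacked by Kf6; f7: attacked by Kf6; g7: attacked by Kf6; e8: attacked by Bd7; g8: attacked by Qh8.
White has no legal moves → checkmate.

yes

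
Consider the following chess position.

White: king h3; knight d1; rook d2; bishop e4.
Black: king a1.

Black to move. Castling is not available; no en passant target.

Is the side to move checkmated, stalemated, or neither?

Black to move; black king on a1.
In check: no.
King squares — b1: attacked by Be4; a2: attacked by Rd2; b2: attacked by Nd1.
Legal moves for Black: none.
Not in check and no legal moves → stalemate.

stalemate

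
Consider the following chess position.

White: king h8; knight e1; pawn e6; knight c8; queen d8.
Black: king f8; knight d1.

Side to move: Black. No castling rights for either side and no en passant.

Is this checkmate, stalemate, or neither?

Black to move; black king on f8.
In check: yes, from the white queen on d8.
King squares — e7: attacked by Nc8; f7: attacked by Pe6; g7: attacked by Kh8; e8: attacked by Qd8; g8: attacked by Qd8.
Legal moves for Black: none.
In check with no legal moves → checkmate.

checkmate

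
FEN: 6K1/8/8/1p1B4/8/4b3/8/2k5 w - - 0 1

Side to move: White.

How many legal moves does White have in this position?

White to move; king on g8.
In check: no.
Legal moves: Kh8, Kf8, Kh7, Kg7, Kf7, Ba8, Bf7, Bb7, Be6, Bc6, Be4, Bc4, Bf3, Bb3, Bg2, Ba2, Bh1.
Count: 17.

17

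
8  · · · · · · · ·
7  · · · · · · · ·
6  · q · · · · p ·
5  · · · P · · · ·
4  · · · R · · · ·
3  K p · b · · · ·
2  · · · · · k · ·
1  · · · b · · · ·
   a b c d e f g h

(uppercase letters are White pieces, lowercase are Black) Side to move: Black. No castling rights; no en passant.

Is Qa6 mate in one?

After Qa6: white king on a3; in check: yes, from the black queen on a6.
White has 3 legal replies: Kb4, Kb2, Ra4.
In check but a legal move exists → not checkmate.

no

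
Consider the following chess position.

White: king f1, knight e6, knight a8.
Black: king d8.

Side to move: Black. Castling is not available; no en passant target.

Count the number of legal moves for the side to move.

4

Black to move; king on d8.
In check: yes, from the white knight on e6.
Legal moves: Ke8, Kc8, Ke7, Kd7.
Count: 4.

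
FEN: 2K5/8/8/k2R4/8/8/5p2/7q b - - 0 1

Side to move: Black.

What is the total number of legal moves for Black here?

Black to move; king on a5.
In check: yes, from the white rook on d5.
Legal moves: Kb6, Ka6, Kb4, Ka4, Qxd5.
Count: 5.

5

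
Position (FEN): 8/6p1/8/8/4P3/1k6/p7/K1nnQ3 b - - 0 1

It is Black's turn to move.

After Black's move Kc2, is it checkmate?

After Kc2: white king on a1; in check: no.
White is not in check, so this cannot be checkmate.

no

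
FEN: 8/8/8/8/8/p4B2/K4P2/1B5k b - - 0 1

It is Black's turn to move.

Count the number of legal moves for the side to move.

2

Black to move; king on h1.
In check: yes, from the white bishop on f3.
Legal moves: Kh2, Kg1.
Count: 2.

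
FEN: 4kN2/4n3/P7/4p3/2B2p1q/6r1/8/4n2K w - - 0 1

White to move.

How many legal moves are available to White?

White to move; king on h1.
In check: yes, from the black queen on h4.
Legal moves: none.
Count: 0.

0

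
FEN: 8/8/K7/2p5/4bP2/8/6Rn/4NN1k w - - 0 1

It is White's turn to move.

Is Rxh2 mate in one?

After Rxh2: black king on h1; in check: yes, from the white rook on h2.
Black has 1 legal reply: Kg1.
In check but a legal move exists → not checkmate.

no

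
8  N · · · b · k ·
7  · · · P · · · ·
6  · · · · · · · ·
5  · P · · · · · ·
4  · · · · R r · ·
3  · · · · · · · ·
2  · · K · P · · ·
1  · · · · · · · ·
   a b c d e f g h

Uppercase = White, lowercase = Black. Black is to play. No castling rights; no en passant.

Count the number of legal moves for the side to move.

Black to move; king on g8.
In check: no.
Legal moves: Kh8, Kf8, Kh7, Kg7, Kf7, Bf7, Bxd7, Bg6, Bh5, Rf8, Rf7, Rf6, Rf5, Rh4, Rg4, Rxe4, Rf3, Rf2, Rf1.
Count: 19.

19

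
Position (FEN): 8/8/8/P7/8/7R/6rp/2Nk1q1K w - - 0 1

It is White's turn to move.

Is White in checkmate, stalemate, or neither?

checkmate

White to move; white king on h1.
In check: yes, from the black queen on f1.
King squares — g1: attacked by Qf1; g2: attacked by Qf1; h2: attacked by Rg2.
Legal moves for White: none.
In check with no legal moves → checkmate.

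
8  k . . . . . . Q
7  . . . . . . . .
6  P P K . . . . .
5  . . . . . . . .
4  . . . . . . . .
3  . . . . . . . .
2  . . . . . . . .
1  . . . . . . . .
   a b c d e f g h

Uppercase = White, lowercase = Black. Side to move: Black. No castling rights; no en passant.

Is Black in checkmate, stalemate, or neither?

checkmate

Black to move; black king on a8.
In check: yes, from the white queen on h8.
King squares — a7: attacked by Pb6; b7: attacked by Pa6; b8: attacked by Qh8.
Legal moves for Black: none.
In check with no legal moves → checkmate.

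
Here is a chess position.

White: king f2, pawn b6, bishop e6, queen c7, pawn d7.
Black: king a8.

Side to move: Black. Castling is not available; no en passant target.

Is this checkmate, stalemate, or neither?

Black to move; black king on a8.
In check: no.
King squares — a7: attacked by Pb6; b7: attacked by Qc7; b8: attacked by Qc7.
Legal moves for Black: none.
Not in check and no legal moves → stalemate.

stalemate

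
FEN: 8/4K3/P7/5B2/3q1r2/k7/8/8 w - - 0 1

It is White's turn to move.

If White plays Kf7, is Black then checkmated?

no

After Kf7: black king on a3; in check: no.
Black is not in check, so this cannot be checkmate.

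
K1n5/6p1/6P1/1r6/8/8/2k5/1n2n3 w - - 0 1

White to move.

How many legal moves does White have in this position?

White to move; king on a8.
In check: no.
Legal moves: none.
Count: 0.

0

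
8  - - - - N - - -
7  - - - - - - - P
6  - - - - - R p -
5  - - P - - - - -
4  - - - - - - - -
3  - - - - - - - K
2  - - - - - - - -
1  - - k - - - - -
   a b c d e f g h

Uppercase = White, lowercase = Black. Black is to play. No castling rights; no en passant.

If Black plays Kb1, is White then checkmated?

no

After Kb1: white king on h3; in check: no.
White is not in check, so this cannot be checkmate.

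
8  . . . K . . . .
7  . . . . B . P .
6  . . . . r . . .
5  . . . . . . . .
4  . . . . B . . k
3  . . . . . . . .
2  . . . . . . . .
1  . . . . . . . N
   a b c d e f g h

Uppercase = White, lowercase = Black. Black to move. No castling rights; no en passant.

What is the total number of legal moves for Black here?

Black to move; king on h4.
In check: yes, from the white bishop on e7.
Legal moves: Kh5, Kg4, Kh3, Rxe7, Rf6.
Count: 5.

5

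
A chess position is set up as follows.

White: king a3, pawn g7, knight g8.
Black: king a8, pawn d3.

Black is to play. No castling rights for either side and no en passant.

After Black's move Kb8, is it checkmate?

After Kb8: white king on a3; in check: no.
White is not in check, so this cannot be checkmate.

no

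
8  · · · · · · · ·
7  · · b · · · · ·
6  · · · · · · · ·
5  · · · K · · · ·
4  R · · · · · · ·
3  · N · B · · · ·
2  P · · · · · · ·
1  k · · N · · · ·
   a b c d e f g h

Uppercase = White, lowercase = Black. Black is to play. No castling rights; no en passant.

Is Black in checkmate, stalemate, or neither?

Black to move; black king on a1.
In check: yes, from the white knight on b3.
King squares — b1: attacked by Bd3; a2: attacked by Ra4; b2: attacked by Nd1.
Legal moves for Black: none.
In check with no legal moves → checkmate.

checkmate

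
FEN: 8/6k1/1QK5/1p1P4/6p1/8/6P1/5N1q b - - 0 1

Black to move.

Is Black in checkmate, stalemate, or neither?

Black to move; black king on g7.
In check: no.
Legal moves for Black include: Kh8, Kg8, Kf8, Kh7, Kf7, Kh6, Kg6, Kf6, Qh8, Qh7, Qh6+, Qh5, Qh4, Qh3, Qh2, Qxg2, Qg1, Qxf1, ... (list truncated; more exist).
Black has legal moves and is not in check → neither.

neither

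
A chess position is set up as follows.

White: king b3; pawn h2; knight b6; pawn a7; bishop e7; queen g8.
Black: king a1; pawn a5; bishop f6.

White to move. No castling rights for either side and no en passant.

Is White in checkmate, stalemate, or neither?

White to move; white king on b3.
In check: no.
Legal moves for White include: Qh8, Qf8, Qe8, Qd8, Qc8, Qb8, Qa8, Qh7, Qg7, Qf7, Qg6, Qe6, Qg5, Qd5, Qg4, Qc4, Qg3, Qg2, ... (list truncated; more exist).
White has legal moves and is not in check → neither.

neither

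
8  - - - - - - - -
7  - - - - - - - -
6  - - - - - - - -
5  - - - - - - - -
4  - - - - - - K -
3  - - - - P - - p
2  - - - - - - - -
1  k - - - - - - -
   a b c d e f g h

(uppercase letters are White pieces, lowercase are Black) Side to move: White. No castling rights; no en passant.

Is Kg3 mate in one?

After Kg3: black king on a1; in check: no.
Black is not in check, so this cannot be checkmate.

no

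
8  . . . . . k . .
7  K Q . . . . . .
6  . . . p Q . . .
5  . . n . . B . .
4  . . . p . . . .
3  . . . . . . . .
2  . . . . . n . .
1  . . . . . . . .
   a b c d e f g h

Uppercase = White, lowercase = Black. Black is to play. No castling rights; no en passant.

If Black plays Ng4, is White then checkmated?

no

After Ng4: white king on a7; in check: no.
White is not in check, so this cannot be checkmate.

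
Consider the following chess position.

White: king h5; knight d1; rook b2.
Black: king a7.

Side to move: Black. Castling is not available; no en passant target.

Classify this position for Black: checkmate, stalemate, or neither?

Black to move; black king on a7.
In check: no.
Legal moves for Black: Ka8, Ka6.
Black has 2 legal moves and is not in check → neither.

neither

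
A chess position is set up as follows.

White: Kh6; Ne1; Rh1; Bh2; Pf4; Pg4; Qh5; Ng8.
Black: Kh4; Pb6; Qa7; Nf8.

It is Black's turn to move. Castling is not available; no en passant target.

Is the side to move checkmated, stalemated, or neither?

Black to move; black king on h4.
In check: yes, from the white queen on h5.
King squares — g3: attacked by Bh2; h3: attacked by Qh5; g4: attacked by Qh5; g5: attacked by Pf4; h5: attacked by Pg4.
Legal moves for Black: none.
In check with no legal moves → checkmate.

checkmate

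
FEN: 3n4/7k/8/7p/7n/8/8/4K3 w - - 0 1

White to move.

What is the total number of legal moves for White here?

White to move; king on e1.
In check: no.
Legal moves: Kf2, Ke2, Kd2, Kf1, Kd1.
Count: 5.

5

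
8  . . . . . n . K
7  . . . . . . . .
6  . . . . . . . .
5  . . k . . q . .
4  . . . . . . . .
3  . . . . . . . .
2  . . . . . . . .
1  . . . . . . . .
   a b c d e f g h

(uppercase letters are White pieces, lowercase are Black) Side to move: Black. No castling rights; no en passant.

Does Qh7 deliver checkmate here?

After Qh7: white king on h8; in check: yes, from the black queen on h7.
King squares — g7: attacked by Qh7; h7: attacked by Nf8; g8: attacked by Qh7.
White has no legal moves → checkmate.

yes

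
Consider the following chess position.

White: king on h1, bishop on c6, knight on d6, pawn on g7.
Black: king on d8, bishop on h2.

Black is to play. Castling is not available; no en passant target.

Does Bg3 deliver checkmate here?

After Bg3: white king on h1; in check: no.
White is not in check, so this cannot be checkmate.

no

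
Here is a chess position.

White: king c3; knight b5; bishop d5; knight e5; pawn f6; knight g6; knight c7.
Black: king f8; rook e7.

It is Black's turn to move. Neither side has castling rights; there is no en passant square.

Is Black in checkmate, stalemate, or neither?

checkmate

Black to move; black king on f8.
In check: yes, from the white knight on g6.
King squares — e7: own rook; f7: attacked by Bd5; g7: attacked by Pf6; e8: attacked by Nc7; g8: attacked by Bd5.
Legal moves for Black: none.
In check with no legal moves → checkmate.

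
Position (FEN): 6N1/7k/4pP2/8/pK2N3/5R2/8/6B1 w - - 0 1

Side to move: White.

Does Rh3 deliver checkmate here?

no

After Rh3: black king on h7; in check: yes, from the white rook on h3.
Black has 2 legal replies: Kxg8, Kg6.
In check but a legal move exists → not checkmate.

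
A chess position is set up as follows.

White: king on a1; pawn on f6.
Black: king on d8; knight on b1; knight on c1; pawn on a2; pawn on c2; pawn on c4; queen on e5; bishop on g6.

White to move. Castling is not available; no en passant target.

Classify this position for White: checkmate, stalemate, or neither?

White to move; white king on a1.
In check: yes, from the black queen on e5.
King squares — b1: attacked by Pa2; a2: attacked by Nc1; b2: attacked by Qe5.
Legal moves for White: none.
In check with no legal moves → checkmate.

checkmate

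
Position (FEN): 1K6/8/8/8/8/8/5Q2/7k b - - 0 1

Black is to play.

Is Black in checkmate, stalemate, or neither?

stalemate

Black to move; black king on h1.
In check: no.
King squares — g1: attacked by Qf2; g2: attacked by Qf2; h2: attacked by Qf2.
Legal moves for Black: none.
Not in check and no legal moves → stalemate.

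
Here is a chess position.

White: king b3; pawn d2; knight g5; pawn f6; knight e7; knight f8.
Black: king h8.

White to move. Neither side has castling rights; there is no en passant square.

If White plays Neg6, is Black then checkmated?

no

After Neg6: black king on h8; in check: yes, from the white knight on g6.
Black has 1 legal reply: Kg8.
In check but a legal move exists → not checkmate.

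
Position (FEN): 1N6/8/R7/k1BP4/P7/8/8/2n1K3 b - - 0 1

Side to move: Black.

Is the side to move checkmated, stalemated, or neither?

Black to move; black king on a5.
In check: yes, from the white rook on a6.
King squares — a4: attacked by Ra6; b4: attacked by Bc5; b5: attacked by Pa4; a6: attacked by Nb8; b6: attacked by Bc5.
Legal moves for Black: none.
In check with no legal moves → checkmate.

checkmate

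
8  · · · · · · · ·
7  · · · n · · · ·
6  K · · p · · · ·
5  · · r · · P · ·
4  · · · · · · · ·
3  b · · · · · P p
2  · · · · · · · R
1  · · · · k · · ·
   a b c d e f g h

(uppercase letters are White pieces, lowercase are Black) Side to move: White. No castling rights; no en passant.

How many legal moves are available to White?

White to move; king on a6.
In check: no.
Legal moves: Kb7, Ka7, Rxh3, Rg2, Rf2, Re2+, Rd2, Rc2, Rb2, Ra2, Rh1+, f6, g4.
Count: 13.

13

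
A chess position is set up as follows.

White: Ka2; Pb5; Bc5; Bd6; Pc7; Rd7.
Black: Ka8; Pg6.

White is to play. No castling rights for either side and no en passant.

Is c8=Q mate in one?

After c8=Q: black king on a8; in check: yes, from the white queen on c8.
King squares — a7: attacked by Bc5; b7: attacked by Rd7; b8: attacked by Bd6.
Black has no legal moves → checkmate.

yes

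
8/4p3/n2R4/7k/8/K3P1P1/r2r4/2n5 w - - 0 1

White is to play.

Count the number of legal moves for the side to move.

0

White to move; king on a3.
In check: yes, from the black rook on a2.
Legal moves: none.
Count: 0.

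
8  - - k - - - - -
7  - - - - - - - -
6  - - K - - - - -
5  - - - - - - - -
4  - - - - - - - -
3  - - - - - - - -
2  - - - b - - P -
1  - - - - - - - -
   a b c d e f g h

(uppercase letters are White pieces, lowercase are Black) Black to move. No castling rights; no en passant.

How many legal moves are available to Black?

Black to move; king on c8.
In check: no.
Legal moves: Kd8, Kb8, Bh6, Bg5, Ba5, Bf4, Bb4, Be3, Bc3, Be1, Bc1.
Count: 11.

11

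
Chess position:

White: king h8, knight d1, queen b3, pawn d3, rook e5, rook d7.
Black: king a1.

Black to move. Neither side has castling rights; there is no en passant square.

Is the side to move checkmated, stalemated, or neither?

stalemate

Black to move; black king on a1.
In check: no.
King squares — b1: attacked by Qb3; a2: attacked by Qb3; b2: attacked by Nd1.
Legal moves for Black: none.
Not in check and no legal moves → stalemate.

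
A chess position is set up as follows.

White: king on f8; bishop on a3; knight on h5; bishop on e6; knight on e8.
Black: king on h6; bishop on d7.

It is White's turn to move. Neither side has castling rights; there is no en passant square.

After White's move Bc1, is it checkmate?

After Bc1: black king on h6; in check: yes, from the white bishop on c1.
Black has 3 legal replies: Kh7, Kg6, Kxh5.
In check but a legal move exists → not checkmate.

no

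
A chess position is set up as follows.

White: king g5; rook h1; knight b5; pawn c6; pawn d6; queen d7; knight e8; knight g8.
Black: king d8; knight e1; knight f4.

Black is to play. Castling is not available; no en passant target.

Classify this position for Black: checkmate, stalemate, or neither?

checkmate

Black to move; black king on d8.
In check: yes, from the white queen on d7.
King squares — c7: attacked by Nb5; d7: attacked by Pc6; e7: attacked by Pd6; c8: attacked by Qd7; e8: attacked by Qd7.
Legal moves for Black: none.
In check with no legal moves → checkmate.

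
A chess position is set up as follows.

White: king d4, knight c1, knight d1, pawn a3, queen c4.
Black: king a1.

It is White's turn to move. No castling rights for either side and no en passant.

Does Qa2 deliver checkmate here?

yes

After Qa2: black king on a1; in check: yes, from the white queen on a2.
King squares — b1: attacked by Qa2; a2: attacked by Nc1; b2: attacked by Nd1.
Black has no legal moves → checkmate.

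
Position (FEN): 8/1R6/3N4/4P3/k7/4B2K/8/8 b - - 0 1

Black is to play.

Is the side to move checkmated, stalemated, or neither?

Black to move; black king on a4.
In check: no.
Legal moves for Black: Ka5, Ka3.
Black has 2 legal moves and is not in check → neither.

neither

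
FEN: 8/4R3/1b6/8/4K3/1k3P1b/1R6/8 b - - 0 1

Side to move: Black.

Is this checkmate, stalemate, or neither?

neither

Black to move; black king on b3.
In check: yes, from the white rook on b2.
Legal moves for Black: Kc4, Ka4, Kc3, Ka3, Kxb2.
Black is in check but has 5 legal moves → neither.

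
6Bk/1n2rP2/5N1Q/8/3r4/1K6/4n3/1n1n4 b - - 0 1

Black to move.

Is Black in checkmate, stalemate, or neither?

checkmate

Black to move; black king on h8.
In check: yes, from the white queen on h6.
King squares — g7: attacked by Qh6; h7: attacked by Nf6; g8: attacked by Nf6.
Legal moves for Black: none.
In check with no legal moves → checkmate.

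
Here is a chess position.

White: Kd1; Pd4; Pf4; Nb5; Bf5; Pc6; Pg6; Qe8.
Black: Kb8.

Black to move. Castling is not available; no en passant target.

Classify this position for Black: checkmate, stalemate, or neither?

Black to move; black king on b8.
In check: yes, from the white queen on e8.
King squares — a7: attacked by Nb5; b7: attacked by Pc6; c7: attacked by Nb5; a8: attacked by Qe8; c8: attacked by Bf5.
Legal moves for Black: none.
In check with no legal moves → checkmate.

checkmate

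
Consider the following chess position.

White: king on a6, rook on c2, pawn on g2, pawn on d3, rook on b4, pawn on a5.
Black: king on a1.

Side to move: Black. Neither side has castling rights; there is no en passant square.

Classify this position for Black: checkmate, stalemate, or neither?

stalemate

Black to move; black king on a1.
In check: no.
King squares — b1: attacked by Rb4; a2: attacked by Rc2; b2: attacked by Rc2.
Legal moves for Black: none.
Not in check and no legal moves → stalemate.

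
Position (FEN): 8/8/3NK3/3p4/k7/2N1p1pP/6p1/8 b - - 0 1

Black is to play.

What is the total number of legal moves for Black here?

Black to move; king on a4.
In check: yes, from the white knight on c3.
Legal moves: Ka5, Kb4, Kb3, Ka3.
Count: 4.

4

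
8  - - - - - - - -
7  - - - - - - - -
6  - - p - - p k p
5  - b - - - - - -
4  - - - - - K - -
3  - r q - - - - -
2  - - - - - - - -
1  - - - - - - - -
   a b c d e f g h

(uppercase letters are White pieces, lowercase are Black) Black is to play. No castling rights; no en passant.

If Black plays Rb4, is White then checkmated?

After Rb4: white king on f4; in check: yes, from the black rook on b4.
King squares — e3: attacked by Qc3; f3: attacked by Qc3; g3: attacked by Qc3; e4: attacked by Rb4; g4: attacked by Rb4; e5: attacked by Qc3; f5: attacked by Kg6; g5: attacked by Pf6.
White has no legal moves → checkmate.

yes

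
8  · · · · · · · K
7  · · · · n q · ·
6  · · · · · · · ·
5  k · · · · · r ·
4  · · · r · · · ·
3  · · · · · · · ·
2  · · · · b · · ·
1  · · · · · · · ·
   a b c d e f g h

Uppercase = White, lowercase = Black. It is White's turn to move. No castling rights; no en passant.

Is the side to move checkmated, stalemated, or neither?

White to move; white king on h8.
In check: no.
King squares — g7: attacked by Rg5; h7: attacked by Qf7; g8: attacked by Rg5.
Legal moves for White: none.
Not in check and no legal moves → stalemate.

stalemate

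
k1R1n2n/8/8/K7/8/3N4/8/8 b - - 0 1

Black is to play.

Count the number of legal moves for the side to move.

Black to move; king on a8.
In check: yes, from the white rook on c8.
Legal moves: Kb7, Ka7.
Count: 2.

2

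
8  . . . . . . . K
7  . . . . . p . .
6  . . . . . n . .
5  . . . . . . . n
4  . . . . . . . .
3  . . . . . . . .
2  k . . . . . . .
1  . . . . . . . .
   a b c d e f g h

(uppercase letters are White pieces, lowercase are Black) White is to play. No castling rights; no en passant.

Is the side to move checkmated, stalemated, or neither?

stalemate

White to move; white king on h8.
In check: no.
King squares — g7: attacked by Nh5; h7: attacked by Nf6; g8: attacked by Nf6.
Legal moves for White: none.
Not in check and no legal moves → stalemate.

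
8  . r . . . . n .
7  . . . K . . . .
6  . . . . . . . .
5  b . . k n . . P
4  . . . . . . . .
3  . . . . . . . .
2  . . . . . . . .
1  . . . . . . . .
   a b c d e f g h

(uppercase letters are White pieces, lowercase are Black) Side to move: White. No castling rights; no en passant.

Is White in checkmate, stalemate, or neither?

checkmate

White to move; white king on d7.
In check: yes, from the black knight on e5.
King squares — c6: attacked by Kd5; d6: attacked by Kd5; e6: attacked by Kd5; c7: attacked by Ba5; e7: attacked by Ng8; c8: attacked by Rb8; d8: attacked by Ba5; e8: attacked by Rb8.
Legal moves for White: none.
In check with no legal moves → checkmate.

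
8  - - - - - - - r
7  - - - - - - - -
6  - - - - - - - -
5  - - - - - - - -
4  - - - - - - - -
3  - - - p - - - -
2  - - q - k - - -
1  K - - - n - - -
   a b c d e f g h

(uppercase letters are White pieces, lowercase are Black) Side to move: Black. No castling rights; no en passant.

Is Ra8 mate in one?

After Ra8: white king on a1; in check: yes, from the black rook on a8.
King squares — b1: attacked by Qc2; a2: attacked by Qc2; b2: attacked by Qc2.
White has no legal moves → checkmate.

yes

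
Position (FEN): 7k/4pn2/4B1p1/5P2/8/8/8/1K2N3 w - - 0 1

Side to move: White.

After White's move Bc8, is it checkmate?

no

After Bc8: black king on h8; in check: no.
Black is not in check, so this cannot be checkmate.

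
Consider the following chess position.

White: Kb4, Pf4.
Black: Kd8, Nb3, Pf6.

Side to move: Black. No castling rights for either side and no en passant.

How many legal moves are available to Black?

12

Black to move; king on d8.
In check: no.
Legal moves: Ke8, Kc8, Ke7, Kd7, Kc7, Nc5, Na5, Nd4, Nd2, Nc1, Na1, f5.
Count: 12.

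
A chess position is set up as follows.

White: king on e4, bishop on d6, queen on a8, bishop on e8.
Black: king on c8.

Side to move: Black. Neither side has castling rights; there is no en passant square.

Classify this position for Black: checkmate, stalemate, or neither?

Black to move; black king on c8.
In check: yes, from the white queen on a8.
King squares — b7: attacked by Qa8; c7: attacked by Bd6; d7: attacked by Be8; b8: attacked by Bd6; d8: attacked by Qa8.
Legal moves for Black: none.
In check with no legal moves → checkmate.

checkmate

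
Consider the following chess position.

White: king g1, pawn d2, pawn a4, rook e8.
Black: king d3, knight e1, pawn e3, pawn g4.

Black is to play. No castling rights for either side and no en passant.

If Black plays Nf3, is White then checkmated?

no

After Nf3: white king on g1; in check: yes, from the black knight on f3.
White has 3 legal replies: Kg2, Kh1, Kf1.
In check but a legal move exists → not checkmate.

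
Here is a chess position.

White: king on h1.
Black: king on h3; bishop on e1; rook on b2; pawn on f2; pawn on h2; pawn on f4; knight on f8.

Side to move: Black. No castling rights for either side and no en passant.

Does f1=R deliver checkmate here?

yes

After f1=R: white king on h1; in check: yes, from the black rook on f1.
King squares — g1: attacked by Rf1; g2: attacked by Rb2; h2: attacked by Rb2.
White has no legal moves → checkmate.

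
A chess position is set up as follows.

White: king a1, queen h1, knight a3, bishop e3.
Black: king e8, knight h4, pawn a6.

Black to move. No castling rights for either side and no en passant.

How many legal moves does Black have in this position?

Black to move; king on e8.
In check: no.
Legal moves: Kf8, Kd8, Kf7, Ke7, Kd7, Ng6, Nf5, Nf3, Ng2, a5.
Count: 10.

10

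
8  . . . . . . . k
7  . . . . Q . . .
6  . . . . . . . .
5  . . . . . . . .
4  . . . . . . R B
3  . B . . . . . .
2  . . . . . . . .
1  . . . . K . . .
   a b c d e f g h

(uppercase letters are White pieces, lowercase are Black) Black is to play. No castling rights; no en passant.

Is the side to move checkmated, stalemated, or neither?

Black to move; black king on h8.
In check: no.
King squares — g7: attacked by Rg4; h7: attacked by Qe7; g8: attacked by Bb3.
Legal moves for Black: none.
Not in check and no legal moves → stalemate.

stalemate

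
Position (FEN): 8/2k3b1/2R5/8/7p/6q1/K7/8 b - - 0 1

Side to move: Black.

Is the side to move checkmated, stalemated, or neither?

Black to move; black king on c7.
In check: yes, from the white rook on c6.
Legal moves for Black: Kd8, Kb8, Kd7, Kb7, Kxc6.
Black is in check but has 5 legal moves → neither.

neither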